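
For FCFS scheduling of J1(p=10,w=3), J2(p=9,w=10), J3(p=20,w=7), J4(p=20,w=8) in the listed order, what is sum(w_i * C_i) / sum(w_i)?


Completion times:
  J1: C=10, w×C=3×10=30
  J2: C=19, w×C=10×19=190
  J3: C=39, w×C=7×39=273
  J4: C=59, w×C=8×59=472
Sum w×C = 965
Sum w = 28
Weighted avg = 965/28
= 34.46


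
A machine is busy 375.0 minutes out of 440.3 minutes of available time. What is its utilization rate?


Utilization = busy / total × 100
= 375.0 / 440.3 × 100
= 85.2%


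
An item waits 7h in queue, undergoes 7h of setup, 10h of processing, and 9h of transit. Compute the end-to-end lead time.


Lead time = queue + setup + processing + transit
= 7 + 7 + 10 + 9
= 33 hours


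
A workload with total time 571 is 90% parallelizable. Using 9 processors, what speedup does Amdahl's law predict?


Amdahl's law: T_p = T × ((1-p) + p/N)
= 571 × ((1-0.9) + 0.9/9)
= 571 × (0.10 + 0.1000)
= 571 × 0.2000
= 114.20
Speedup = 571/114.20
= 5.00×


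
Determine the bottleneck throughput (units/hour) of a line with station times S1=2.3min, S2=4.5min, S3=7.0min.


Bottleneck = longest station time
Station times: [2.3, 4.5, 7.0]
Max = 7.0 min
Rate = 60 / 7.0
= 8.57 units/hour (bottleneck: 7.0min)


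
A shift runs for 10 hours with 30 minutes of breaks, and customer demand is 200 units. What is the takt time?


Available = 10×60 - 30 = 570 min
Takt time = 570 / 200
= 2.85 min/unit


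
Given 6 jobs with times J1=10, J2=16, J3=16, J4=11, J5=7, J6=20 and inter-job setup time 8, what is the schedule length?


Makespan = Σ processing + (n-1) × setup
= (10 + 16 + 16 + 11 + 7 + 20) + (6-1)×8
= 80 + 40
= 120 time units


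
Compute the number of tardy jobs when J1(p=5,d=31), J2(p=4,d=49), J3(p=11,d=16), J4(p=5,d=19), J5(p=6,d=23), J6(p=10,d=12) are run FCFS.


Completion vs due date:
  J1: C=5, d=31 → on time
  J2: C=9, d=49 → on time
  J3: C=20, d=16 → TARDY
  J4: C=25, d=19 → TARDY
  J5: C=31, d=23 → TARDY
  J6: C=41, d=12 → TARDY
Tardy jobs: J3, J4, J5, J6
Count = 4


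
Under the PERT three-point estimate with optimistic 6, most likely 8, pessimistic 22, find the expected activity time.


te = (o + 4m + p) / 6
= (6 + 4×8 + 22) / 6
= (6 + 32 + 22) / 6
= 60 / 6
= 10.00


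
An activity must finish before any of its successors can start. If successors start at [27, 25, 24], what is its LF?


LF = min of all successor start times
Successors start at: [27, 25, 24]
LF = min(27, 25, 24)
= 24


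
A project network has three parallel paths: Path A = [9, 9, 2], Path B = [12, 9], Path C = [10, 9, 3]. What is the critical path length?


Path A: 9 + 9 + 2 = 20
Path B: 12 + 9 = 21
Path C: 10 + 9 + 3 = 22
Critical path = longest = max(20, 21, 22)
= 22 (Path C)


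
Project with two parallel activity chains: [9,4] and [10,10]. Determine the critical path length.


Path A: 9 + 4 = 13
Path B: 10 + 10 = 20
Critical path = longest = max(13, 20)
= 20 (Path B)


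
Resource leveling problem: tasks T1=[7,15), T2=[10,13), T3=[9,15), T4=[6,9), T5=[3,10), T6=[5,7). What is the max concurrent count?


Check each time point for overlaps:
  t=6: 3 tasks active (T4, T5, T6)
Max concurrent = 3


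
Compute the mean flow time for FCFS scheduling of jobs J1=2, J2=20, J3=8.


Completion times:
  J1: completes at 2
  J2: completes at 22
  J3: completes at 30
Sum = 54
Average = 54/3
= 18.00


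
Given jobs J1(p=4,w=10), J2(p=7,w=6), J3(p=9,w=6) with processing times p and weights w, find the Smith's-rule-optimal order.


WSPT (Smith's rule): sort by p/w ascending
  J1: p/w = 4/10 = 0.400
  J2: p/w = 7/6 = 1.167
  J3: p/w = 9/6 = 1.500
Order: J1 → J2 → J3


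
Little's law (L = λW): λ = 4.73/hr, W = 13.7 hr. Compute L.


Little's law: L = λ × W
= 4.73 × 13.7
= 64.80


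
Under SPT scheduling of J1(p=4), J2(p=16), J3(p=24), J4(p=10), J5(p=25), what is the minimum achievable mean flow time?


SPT order: J1 → J4 → J2 → J3 → J5
Completion times:
  J1: C=4
  J4: C=14
  J2: C=30
  J3: C=54
  J5: C=79
Sum = 181, n = 5
Mean flow = 181/5
= 36.20


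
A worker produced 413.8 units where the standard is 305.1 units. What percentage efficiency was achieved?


Efficiency = (actual / standard) × 100
= (413.8 / 305.1) × 100
= 135.6%


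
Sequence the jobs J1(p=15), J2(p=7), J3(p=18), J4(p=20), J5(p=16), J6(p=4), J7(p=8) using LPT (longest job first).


LPT: sort by longest processing time first
  J4: p=20
  J3: p=18
  J5: p=16
  J1: p=15
  J7: p=8
  J2: p=7
  J6: p=4
Order: J4 → J3 → J5 → J1 → J7 → J2 → J6


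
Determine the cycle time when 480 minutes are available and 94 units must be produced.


Cycle time = available time / demand
= 480 / 94
= 5.11 min/unit


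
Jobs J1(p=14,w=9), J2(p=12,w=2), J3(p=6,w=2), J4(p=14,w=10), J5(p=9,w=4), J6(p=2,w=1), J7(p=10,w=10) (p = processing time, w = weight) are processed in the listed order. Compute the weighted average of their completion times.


Completion times:
  J1: C=14, w×C=9×14=126
  J2: C=26, w×C=2×26=52
  J3: C=32, w×C=2×32=64
  J4: C=46, w×C=10×46=460
  J5: C=55, w×C=4×55=220
  J6: C=57, w×C=1×57=57
  J7: C=67, w×C=10×67=670
Sum w×C = 1649
Sum w = 38
Weighted avg = 1649/38
= 43.39


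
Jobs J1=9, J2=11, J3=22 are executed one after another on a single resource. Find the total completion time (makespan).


Sequential makespan: sum all processing times
= 9 + 11 + 22
= 42 time units


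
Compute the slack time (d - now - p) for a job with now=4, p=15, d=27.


Slack = due - current_time - processing
= 27 - 4 - 15
= 8


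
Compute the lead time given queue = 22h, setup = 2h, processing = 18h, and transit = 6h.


Lead time = queue + setup + processing + transit
= 22 + 2 + 18 + 6
= 48 hours


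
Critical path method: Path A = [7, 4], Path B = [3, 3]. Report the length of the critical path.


Path A: 7 + 4 = 11
Path B: 3 + 3 = 6
Critical path = longest = max(11, 6)
= 11 (Path A)


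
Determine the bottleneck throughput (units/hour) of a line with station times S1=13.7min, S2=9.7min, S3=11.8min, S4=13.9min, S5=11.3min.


Bottleneck = longest station time
Station times: [13.7, 9.7, 11.8, 13.9, 11.3]
Max = 13.9 min
Rate = 60 / 13.9
= 4.32 units/hour (bottleneck: 13.9min)


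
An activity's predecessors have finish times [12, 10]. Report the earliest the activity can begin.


ES = max of all predecessor completion times
Predecessors: [12, 10]
ES = max(12, 10)
= 12


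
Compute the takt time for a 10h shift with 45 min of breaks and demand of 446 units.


Available = 10×60 - 45 = 555 min
Takt time = 555 / 446
= 1.24 min/unit


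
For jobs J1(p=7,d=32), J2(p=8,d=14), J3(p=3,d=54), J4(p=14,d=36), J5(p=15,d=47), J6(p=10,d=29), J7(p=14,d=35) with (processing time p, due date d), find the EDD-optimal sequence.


EDD: sort by earliest due date
  J2: d=14, p=8
  J6: d=29, p=10
  J1: d=32, p=7
  J7: d=35, p=14
  J4: d=36, p=14
  J5: d=47, p=15
  J3: d=54, p=3
Order: J2 → J6 → J1 → J7 → J4 → J5 → J3


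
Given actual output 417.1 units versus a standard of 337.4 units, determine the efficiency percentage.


Efficiency = (actual / standard) × 100
= (417.1 / 337.4) × 100
= 123.6%


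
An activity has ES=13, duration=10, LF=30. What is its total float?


EF = ES + duration = 13 + 10 = 23
LS = LF - duration = 30 - 10 = 20
Total Float = LF - EF = 30 - 23
(or LS - ES = 20 - 13)
= 7


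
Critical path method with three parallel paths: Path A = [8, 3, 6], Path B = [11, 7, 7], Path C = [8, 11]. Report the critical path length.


Path A: 8 + 3 + 6 = 17
Path B: 11 + 7 + 7 = 25
Path C: 8 + 11 = 19
Critical path = longest = max(17, 25, 19)
= 25 (Path B)


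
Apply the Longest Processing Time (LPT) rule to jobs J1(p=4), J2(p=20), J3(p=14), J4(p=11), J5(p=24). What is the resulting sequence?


LPT: sort by longest processing time first
  J5: p=24
  J2: p=20
  J3: p=14
  J4: p=11
  J1: p=4
Order: J5 → J2 → J3 → J4 → J1


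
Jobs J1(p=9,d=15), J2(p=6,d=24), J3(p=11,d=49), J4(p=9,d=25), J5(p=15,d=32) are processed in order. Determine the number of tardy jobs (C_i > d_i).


Completion vs due date:
  J1: C=9, d=15 → on time
  J2: C=15, d=24 → on time
  J3: C=26, d=49 → on time
  J4: C=35, d=25 → TARDY
  J5: C=50, d=32 → TARDY
Tardy jobs: J4, J5
Count = 2


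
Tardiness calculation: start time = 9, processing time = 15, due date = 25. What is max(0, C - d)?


Completion = start + processing = 9 + 15 = 24
Tardiness = max(0, C - d) = max(0, 24 - 25)
= max(0, -1)
= 0


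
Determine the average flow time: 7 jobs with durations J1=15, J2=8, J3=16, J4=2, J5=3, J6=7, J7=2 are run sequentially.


Completion times:
  J1: completes at 15
  J2: completes at 23
  J3: completes at 39
  J4: completes at 41
  J5: completes at 44
  J6: completes at 51
  J7: completes at 53
Sum = 266
Average = 266/7
= 38.00


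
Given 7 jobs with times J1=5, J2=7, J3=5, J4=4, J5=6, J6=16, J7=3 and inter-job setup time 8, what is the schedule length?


Makespan = Σ processing + (n-1) × setup
= (5 + 7 + 5 + 4 + 6 + 16 + 3) + (7-1)×8
= 46 + 48
= 94 time units


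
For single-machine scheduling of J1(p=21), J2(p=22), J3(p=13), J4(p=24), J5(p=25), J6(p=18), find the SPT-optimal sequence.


SPT: sort by shortest processing time
  J3: p=13
  J6: p=18
  J1: p=21
  J2: p=22
  J4: p=24
  J5: p=25
Order: J3 → J6 → J1 → J2 → J4 → J5


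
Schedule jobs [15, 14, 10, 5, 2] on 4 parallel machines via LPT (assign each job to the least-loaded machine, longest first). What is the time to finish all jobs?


Jobs (LPT sorted): [15, 14, 10, 5, 2]
Machines: 4
  J=15 → Machine 1 (load: 0+15=15)
  J=14 → Machine 2 (load: 0+14=14)
  J=10 → Machine 3 (load: 0+10=10)
  J=5 → Machine 4 (load: 0+5=5)
  J=2 → Machine 4 (load: 5+2=7)
Machine loads: [15, 14, 10, 7]
Makespan = max = 15 time units


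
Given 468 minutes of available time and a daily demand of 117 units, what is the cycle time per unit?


Cycle time = available time / demand
= 468 / 117
= 4.00 min/unit


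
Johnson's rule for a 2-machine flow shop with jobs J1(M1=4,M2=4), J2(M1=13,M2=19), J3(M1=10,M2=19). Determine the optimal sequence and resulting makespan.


Johnson's rule:
Group 1 (M1≤M2, sort by M1): ['J1', 'J3', 'J2']
Group 2 (M1>M2, sort desc M2): []
Sequence: J1 → J3 → J2
Makespan calculation:
  J1: M1 done=4, M2 done=8
  J3: M1 done=14, M2 done=33
  J2: M1 done=27, M2 done=52
= Sequence: J1 → J3 → J2, Makespan: 52


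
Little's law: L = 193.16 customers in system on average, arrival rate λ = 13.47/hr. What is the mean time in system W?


Little's law: L = λW → W = L / λ
= 193.16 / 13.47
= 14.34 hours


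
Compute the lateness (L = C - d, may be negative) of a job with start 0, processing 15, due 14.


Completion = 0 + 15 = 15
Lateness = C - d = 15 - 14
= 1


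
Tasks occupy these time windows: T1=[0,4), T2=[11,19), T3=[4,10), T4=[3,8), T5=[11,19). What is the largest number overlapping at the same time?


Check each time point for overlaps:
  t=3: 2 tasks active (T1, T4)
Max concurrent = 2


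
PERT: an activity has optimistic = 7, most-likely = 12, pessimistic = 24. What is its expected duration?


te = (o + 4m + p) / 6
= (7 + 4×12 + 24) / 6
= (7 + 48 + 24) / 6
= 79 / 6
= 13.17


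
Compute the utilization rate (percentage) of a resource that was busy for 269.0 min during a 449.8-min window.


Utilization = busy / total × 100
= 269.0 / 449.8 × 100
= 59.8%


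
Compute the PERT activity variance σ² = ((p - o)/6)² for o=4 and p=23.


σ² = ((p - o) / 6)² = (p - o)² / 36
= (23 - 4)² / 36
= 19² / 36
= 361 / 36
= 10.0278


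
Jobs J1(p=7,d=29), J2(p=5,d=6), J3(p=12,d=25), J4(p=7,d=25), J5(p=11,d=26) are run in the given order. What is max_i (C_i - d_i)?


Lateness per job (L = C - d):
  J1: C=7, d=29, L=-22
  J2: C=12, d=6, L=6
  J3: C=24, d=25, L=-1
  J4: C=31, d=25, L=6
  J5: C=42, d=26, L=16
Lmax = max(-22, 6, -1, 6, 16)
= 16


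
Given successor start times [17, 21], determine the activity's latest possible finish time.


LF = min of all successor start times
Successors start at: [17, 21]
LF = min(17, 21)
= 17


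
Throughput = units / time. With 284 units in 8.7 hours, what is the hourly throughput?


Throughput = units / time
= 284 / 8.7
= 32.6 units/hour


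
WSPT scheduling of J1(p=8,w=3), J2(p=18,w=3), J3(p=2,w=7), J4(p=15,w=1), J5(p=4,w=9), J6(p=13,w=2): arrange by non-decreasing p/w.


WSPT (Smith's rule): sort by p/w ascending
  J3: p/w = 2/7 = 0.286
  J5: p/w = 4/9 = 0.444
  J1: p/w = 8/3 = 2.667
  J2: p/w = 18/3 = 6.000
  J6: p/w = 13/2 = 6.500
  J4: p/w = 15/1 = 15.000
Order: J3 → J5 → J1 → J2 → J6 → J4


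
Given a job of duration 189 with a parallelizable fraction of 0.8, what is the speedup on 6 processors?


Amdahl's law: T_p = T × ((1-p) + p/N)
= 189 × ((1-0.8) + 0.8/6)
= 189 × (0.20 + 0.1333)
= 189 × 0.3333
= 63.00
Speedup = 189/63.00
= 3.00×


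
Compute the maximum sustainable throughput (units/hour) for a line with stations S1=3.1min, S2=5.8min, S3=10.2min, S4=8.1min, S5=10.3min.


Bottleneck = longest station time
Station times: [3.1, 5.8, 10.2, 8.1, 10.3]
Max = 10.3 min
Rate = 60 / 10.3
= 5.83 units/hour (bottleneck: 10.3min)


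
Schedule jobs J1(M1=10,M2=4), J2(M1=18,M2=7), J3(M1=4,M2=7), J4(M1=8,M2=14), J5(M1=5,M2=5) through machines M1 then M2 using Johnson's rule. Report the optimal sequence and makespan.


Johnson's rule:
Group 1 (M1≤M2, sort by M1): ['J3', 'J5', 'J4']
Group 2 (M1>M2, sort desc M2): ['J2', 'J1']
Sequence: J3 → J5 → J4 → J2 → J1
Makespan calculation:
  J3: M1 done=4, M2 done=11
  J5: M1 done=9, M2 done=16
  J4: M1 done=17, M2 done=31
  J2: M1 done=35, M2 done=42
  J1: M1 done=45, M2 done=49
= Sequence: J3 → J5 → J4 → J2 → J1, Makespan: 49


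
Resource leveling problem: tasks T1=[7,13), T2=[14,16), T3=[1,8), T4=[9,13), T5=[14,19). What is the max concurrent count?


Check each time point for overlaps:
  t=7: 2 tasks active (T1, T3)
Max concurrent = 2


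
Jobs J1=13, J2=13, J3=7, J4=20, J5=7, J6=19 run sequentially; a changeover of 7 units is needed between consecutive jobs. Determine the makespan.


Makespan = Σ processing + (n-1) × setup
= (13 + 13 + 7 + 20 + 7 + 19) + (6-1)×7
= 79 + 35
= 114 time units


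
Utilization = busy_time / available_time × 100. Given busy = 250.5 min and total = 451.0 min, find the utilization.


Utilization = busy / total × 100
= 250.5 / 451.0 × 100
= 55.5%


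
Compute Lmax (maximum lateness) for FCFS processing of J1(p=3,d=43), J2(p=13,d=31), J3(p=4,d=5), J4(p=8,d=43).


Lateness per job (L = C - d):
  J1: C=3, d=43, L=-40
  J2: C=16, d=31, L=-15
  J3: C=20, d=5, L=15
  J4: C=28, d=43, L=-15
Lmax = max(-40, -15, 15, -15)
= 15


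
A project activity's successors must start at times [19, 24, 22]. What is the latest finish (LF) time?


LF = min of all successor start times
Successors start at: [19, 24, 22]
LF = min(19, 24, 22)
= 19


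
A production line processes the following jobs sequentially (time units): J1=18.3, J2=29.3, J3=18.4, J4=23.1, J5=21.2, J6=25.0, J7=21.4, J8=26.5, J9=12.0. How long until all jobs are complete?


Sequential makespan: sum all processing times
= 18.3 + 29.3 + 18.4 + 23.1 + 21.2 + 25.0 + 21.4 + 26.5 + 12.0
= 195.2 time units


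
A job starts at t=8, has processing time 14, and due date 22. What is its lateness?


Completion = 8 + 14 = 22
Lateness = C - d = 22 - 22
= 0


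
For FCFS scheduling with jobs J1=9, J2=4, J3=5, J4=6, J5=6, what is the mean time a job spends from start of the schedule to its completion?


Completion times:
  J1: completes at 9
  J2: completes at 13
  J3: completes at 18
  J4: completes at 24
  J5: completes at 30
Sum = 94
Average = 94/5
= 18.80


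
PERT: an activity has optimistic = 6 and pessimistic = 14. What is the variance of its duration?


σ² = ((p - o) / 6)² = (p - o)² / 36
= (14 - 6)² / 36
= 8² / 36
= 64 / 36
= 1.7778


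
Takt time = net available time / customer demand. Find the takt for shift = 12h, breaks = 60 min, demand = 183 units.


Available = 12×60 - 60 = 660 min
Takt time = 660 / 183
= 3.61 min/unit


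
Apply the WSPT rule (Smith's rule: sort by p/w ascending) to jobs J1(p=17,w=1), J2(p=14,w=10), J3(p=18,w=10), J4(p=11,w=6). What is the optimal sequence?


WSPT (Smith's rule): sort by p/w ascending
  J2: p/w = 14/10 = 1.400
  J3: p/w = 18/10 = 1.800
  J4: p/w = 11/6 = 1.833
  J1: p/w = 17/1 = 17.000
Order: J2 → J3 → J4 → J1


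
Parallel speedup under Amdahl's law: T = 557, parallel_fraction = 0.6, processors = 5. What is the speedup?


Amdahl's law: T_p = T × ((1-p) + p/N)
= 557 × ((1-0.6) + 0.6/5)
= 557 × (0.40 + 0.1200)
= 557 × 0.5200
= 289.64
Speedup = 557/289.64
= 1.92×


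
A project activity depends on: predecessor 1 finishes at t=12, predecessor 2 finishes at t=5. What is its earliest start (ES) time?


ES = max of all predecessor completion times
Predecessors: [12, 5]
ES = max(12, 5)
= 12


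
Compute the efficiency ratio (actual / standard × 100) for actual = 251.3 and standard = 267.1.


Efficiency = (actual / standard) × 100
= (251.3 / 267.1) × 100
= 94.1%


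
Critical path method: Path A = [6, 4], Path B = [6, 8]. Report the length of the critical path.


Path A: 6 + 4 = 10
Path B: 6 + 8 = 14
Critical path = longest = max(10, 14)
= 14 (Path B)


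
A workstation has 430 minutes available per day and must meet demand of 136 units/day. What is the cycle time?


Cycle time = available time / demand
= 430 / 136
= 3.16 min/unit


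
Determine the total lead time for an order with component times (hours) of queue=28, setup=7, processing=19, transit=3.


Lead time = queue + setup + processing + transit
= 28 + 7 + 19 + 3
= 57 hours


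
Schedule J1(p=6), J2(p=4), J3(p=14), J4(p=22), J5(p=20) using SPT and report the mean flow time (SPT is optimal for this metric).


SPT order: J2 → J1 → J3 → J5 → J4
Completion times:
  J2: C=4
  J1: C=10
  J3: C=24
  J5: C=44
  J4: C=66
Sum = 148, n = 5
Mean flow = 148/5
= 29.60


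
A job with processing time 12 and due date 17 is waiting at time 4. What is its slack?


Slack = due - current_time - processing
= 17 - 4 - 12
= 1


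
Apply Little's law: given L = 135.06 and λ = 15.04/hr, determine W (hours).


Little's law: L = λW → W = L / λ
= 135.06 / 15.04
= 8.98 hours


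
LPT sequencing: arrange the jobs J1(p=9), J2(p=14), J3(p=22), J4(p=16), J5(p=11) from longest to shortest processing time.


LPT: sort by longest processing time first
  J3: p=22
  J4: p=16
  J2: p=14
  J5: p=11
  J1: p=9
Order: J3 → J4 → J2 → J5 → J1


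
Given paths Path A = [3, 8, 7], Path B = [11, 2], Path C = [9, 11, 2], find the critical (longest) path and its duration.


Path A: 3 + 8 + 7 = 18
Path B: 11 + 2 = 13
Path C: 9 + 11 + 2 = 22
Critical path = longest = max(18, 13, 22)
= 22 (Path C)


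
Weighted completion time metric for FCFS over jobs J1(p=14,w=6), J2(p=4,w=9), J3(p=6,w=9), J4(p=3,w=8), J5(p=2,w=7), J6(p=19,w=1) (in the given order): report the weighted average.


Completion times:
  J1: C=14, w×C=6×14=84
  J2: C=18, w×C=9×18=162
  J3: C=24, w×C=9×24=216
  J4: C=27, w×C=8×27=216
  J5: C=29, w×C=7×29=203
  J6: C=48, w×C=1×48=48
Sum w×C = 929
Sum w = 40
Weighted avg = 929/40
= 23.23


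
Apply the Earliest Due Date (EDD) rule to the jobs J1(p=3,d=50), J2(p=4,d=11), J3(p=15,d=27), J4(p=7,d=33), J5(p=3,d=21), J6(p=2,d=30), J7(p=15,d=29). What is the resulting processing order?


EDD: sort by earliest due date
  J2: d=11, p=4
  J5: d=21, p=3
  J3: d=27, p=15
  J7: d=29, p=15
  J6: d=30, p=2
  J4: d=33, p=7
  J1: d=50, p=3
Order: J2 → J5 → J3 → J7 → J6 → J4 → J1


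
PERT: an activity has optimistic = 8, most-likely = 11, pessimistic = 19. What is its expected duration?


te = (o + 4m + p) / 6
= (8 + 4×11 + 19) / 6
= (8 + 44 + 19) / 6
= 71 / 6
= 11.83


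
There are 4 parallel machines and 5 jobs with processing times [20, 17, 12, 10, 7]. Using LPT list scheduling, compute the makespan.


Jobs (LPT sorted): [20, 17, 12, 10, 7]
Machines: 4
  J=20 → Machine 1 (load: 0+20=20)
  J=17 → Machine 2 (load: 0+17=17)
  J=12 → Machine 3 (load: 0+12=12)
  J=10 → Machine 4 (load: 0+10=10)
  J=7 → Machine 4 (load: 10+7=17)
Machine loads: [20, 17, 12, 17]
Makespan = max = 20 time units


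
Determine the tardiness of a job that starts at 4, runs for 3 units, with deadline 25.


Completion = start + processing = 4 + 3 = 7
Tardiness = max(0, C - d) = max(0, 7 - 25)
= max(0, -18)
= 0


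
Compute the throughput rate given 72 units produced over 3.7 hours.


Throughput = units / time
= 72 / 3.7
= 19.5 units/hour


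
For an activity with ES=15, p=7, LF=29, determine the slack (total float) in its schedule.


EF = ES + duration = 15 + 7 = 22
LS = LF - duration = 29 - 7 = 22
Total Float = LF - EF = 29 - 22
(or LS - ES = 22 - 15)
= 7


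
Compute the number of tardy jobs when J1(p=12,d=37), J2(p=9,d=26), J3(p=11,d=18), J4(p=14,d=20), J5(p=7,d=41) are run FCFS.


Completion vs due date:
  J1: C=12, d=37 → on time
  J2: C=21, d=26 → on time
  J3: C=32, d=18 → TARDY
  J4: C=46, d=20 → TARDY
  J5: C=53, d=41 → TARDY
Tardy jobs: J3, J4, J5
Count = 3


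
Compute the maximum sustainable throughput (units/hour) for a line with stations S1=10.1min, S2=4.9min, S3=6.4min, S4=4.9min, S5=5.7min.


Bottleneck = longest station time
Station times: [10.1, 4.9, 6.4, 4.9, 5.7]
Max = 10.1 min
Rate = 60 / 10.1
= 5.94 units/hour (bottleneck: 10.1min)


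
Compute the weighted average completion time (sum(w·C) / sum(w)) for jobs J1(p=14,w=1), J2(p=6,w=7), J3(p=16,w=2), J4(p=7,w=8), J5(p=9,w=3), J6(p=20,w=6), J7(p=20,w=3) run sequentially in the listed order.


Completion times:
  J1: C=14, w×C=1×14=14
  J2: C=20, w×C=7×20=140
  J3: C=36, w×C=2×36=72
  J4: C=43, w×C=8×43=344
  J5: C=52, w×C=3×52=156
  J6: C=72, w×C=6×72=432
  J7: C=92, w×C=3×92=276
Sum w×C = 1434
Sum w = 30
Weighted avg = 1434/30
= 47.80


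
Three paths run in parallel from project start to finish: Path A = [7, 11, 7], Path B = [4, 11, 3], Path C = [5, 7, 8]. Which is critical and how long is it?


Path A: 7 + 11 + 7 = 25
Path B: 4 + 11 + 3 = 18
Path C: 5 + 7 + 8 = 20
Critical path = longest = max(25, 18, 20)
= 25 (Path A)


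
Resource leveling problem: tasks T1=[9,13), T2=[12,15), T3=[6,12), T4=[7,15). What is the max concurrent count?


Check each time point for overlaps:
  t=9: 3 tasks active (T1, T3, T4)
Max concurrent = 3


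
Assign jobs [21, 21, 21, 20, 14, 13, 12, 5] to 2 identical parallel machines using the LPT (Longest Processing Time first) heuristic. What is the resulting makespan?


Jobs (LPT sorted): [21, 21, 21, 20, 14, 13, 12, 5]
Machines: 2
  J=21 → Machine 1 (load: 0+21=21)
  J=21 → Machine 2 (load: 0+21=21)
  J=21 → Machine 1 (load: 21+21=42)
  J=20 → Machine 2 (load: 21+20=41)
  J=14 → Machine 2 (load: 41+14=55)
  J=13 → Machine 1 (load: 42+13=55)
  J=12 → Machine 1 (load: 55+12=67)
  J=5 → Machine 2 (load: 55+5=60)
Machine loads: [67, 60]
Makespan = max = 67 time units


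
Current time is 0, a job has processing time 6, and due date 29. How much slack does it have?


Slack = due - current_time - processing
= 29 - 0 - 6
= 23


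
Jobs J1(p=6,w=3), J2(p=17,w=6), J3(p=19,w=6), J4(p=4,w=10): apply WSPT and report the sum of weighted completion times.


WSPT order (by p/w): J4 → J1 → J2 → J3
  J4: C=4, w·C=10×4=40
  J1: C=10, w·C=3×10=30
  J2: C=27, w·C=6×27=162
  J3: C=46, w·C=6×46=276
Σ w·C = 508
= 508


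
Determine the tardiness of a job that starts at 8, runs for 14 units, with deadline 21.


Completion = start + processing = 8 + 14 = 22
Tardiness = max(0, C - d) = max(0, 22 - 21)
= max(0, 1)
= 1


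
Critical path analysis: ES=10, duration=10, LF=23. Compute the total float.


EF = ES + duration = 10 + 10 = 20
LS = LF - duration = 23 - 10 = 13
Total Float = LF - EF = 23 - 20
(or LS - ES = 13 - 10)
= 3


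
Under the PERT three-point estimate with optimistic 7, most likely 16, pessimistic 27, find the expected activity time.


te = (o + 4m + p) / 6
= (7 + 4×16 + 27) / 6
= (7 + 64 + 27) / 6
= 98 / 6
= 16.33


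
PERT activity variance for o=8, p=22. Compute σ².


σ² = ((p - o) / 6)² = (p - o)² / 36
= (22 - 8)² / 36
= 14² / 36
= 196 / 36
= 5.4444


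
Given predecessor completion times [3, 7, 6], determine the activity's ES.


ES = max of all predecessor completion times
Predecessors: [3, 7, 6]
ES = max(3, 7, 6)
= 7


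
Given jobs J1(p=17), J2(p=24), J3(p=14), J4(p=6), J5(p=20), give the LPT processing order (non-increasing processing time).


LPT: sort by longest processing time first
  J2: p=24
  J5: p=20
  J1: p=17
  J3: p=14
  J4: p=6
Order: J2 → J5 → J1 → J3 → J4


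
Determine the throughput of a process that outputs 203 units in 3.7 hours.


Throughput = units / time
= 203 / 3.7
= 54.9 units/hour


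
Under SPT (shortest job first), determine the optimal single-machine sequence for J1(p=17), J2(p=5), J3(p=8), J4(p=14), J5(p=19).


SPT: sort by shortest processing time
  J2: p=5
  J3: p=8
  J4: p=14
  J1: p=17
  J5: p=19
Order: J2 → J3 → J4 → J1 → J5


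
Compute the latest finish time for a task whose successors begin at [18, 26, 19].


LF = min of all successor start times
Successors start at: [18, 26, 19]
LF = min(18, 26, 19)
= 18


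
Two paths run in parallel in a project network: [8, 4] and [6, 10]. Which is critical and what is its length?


Path A: 8 + 4 = 12
Path B: 6 + 10 = 16
Critical path = longest = max(12, 16)
= 16 (Path B)


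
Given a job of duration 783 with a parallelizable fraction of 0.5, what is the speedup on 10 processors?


Amdahl's law: T_p = T × ((1-p) + p/N)
= 783 × ((1-0.5) + 0.5/10)
= 783 × (0.50 + 0.0500)
= 783 × 0.5500
= 430.65
Speedup = 783/430.65
= 1.82×


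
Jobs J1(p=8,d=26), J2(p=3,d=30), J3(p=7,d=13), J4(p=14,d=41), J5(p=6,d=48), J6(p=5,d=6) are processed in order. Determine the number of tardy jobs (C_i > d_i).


Completion vs due date:
  J1: C=8, d=26 → on time
  J2: C=11, d=30 → on time
  J3: C=18, d=13 → TARDY
  J4: C=32, d=41 → on time
  J5: C=38, d=48 → on time
  J6: C=43, d=6 → TARDY
Tardy jobs: J3, J6
Count = 2


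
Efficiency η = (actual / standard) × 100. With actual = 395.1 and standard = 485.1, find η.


Efficiency = (actual / standard) × 100
= (395.1 / 485.1) × 100
= 81.4%


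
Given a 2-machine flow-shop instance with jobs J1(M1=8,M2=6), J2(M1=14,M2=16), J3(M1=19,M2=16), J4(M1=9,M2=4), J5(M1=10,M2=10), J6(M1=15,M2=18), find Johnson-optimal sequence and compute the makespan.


Johnson's rule:
Group 1 (M1≤M2, sort by M1): ['J5', 'J2', 'J6']
Group 2 (M1>M2, sort desc M2): ['J3', 'J1', 'J4']
Sequence: J5 → J2 → J6 → J3 → J1 → J4
Makespan calculation:
  J5: M1 done=10, M2 done=20
  J2: M1 done=24, M2 done=40
  J6: M1 done=39, M2 done=58
  J3: M1 done=58, M2 done=74
  J1: M1 done=66, M2 done=80
  J4: M1 done=75, M2 done=84
= Sequence: J5 → J2 → J6 → J3 → J1 → J4, Makespan: 84


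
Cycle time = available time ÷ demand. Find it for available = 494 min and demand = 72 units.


Cycle time = available time / demand
= 494 / 72
= 6.86 min/unit


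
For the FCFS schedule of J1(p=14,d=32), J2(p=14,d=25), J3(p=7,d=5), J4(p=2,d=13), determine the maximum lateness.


Lateness per job (L = C - d):
  J1: C=14, d=32, L=-18
  J2: C=28, d=25, L=3
  J3: C=35, d=5, L=30
  J4: C=37, d=13, L=24
Lmax = max(-18, 3, 30, 24)
= 30


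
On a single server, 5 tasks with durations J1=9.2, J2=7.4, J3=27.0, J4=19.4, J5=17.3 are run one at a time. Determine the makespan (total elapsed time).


Sequential makespan: sum all processing times
= 9.2 + 7.4 + 27.0 + 19.4 + 17.3
= 80.3 time units


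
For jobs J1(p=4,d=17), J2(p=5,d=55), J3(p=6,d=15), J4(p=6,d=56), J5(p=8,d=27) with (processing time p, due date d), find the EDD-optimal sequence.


EDD: sort by earliest due date
  J3: d=15, p=6
  J1: d=17, p=4
  J5: d=27, p=8
  J2: d=55, p=5
  J4: d=56, p=6
Order: J3 → J1 → J5 → J2 → J4


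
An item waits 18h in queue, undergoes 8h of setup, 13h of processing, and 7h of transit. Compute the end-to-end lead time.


Lead time = queue + setup + processing + transit
= 18 + 8 + 13 + 7
= 46 hours


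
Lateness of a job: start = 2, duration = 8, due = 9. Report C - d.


Completion = 2 + 8 = 10
Lateness = C - d = 10 - 9
= 1


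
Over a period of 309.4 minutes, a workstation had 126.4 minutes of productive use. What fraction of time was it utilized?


Utilization = busy / total × 100
= 126.4 / 309.4 × 100
= 40.9%


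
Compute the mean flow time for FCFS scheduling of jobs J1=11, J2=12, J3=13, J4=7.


Completion times:
  J1: completes at 11
  J2: completes at 23
  J3: completes at 36
  J4: completes at 43
Sum = 113
Average = 113/4
= 28.25


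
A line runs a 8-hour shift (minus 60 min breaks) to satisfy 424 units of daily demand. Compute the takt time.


Available = 8×60 - 60 = 420 min
Takt time = 420 / 424
= 0.99 min/unit


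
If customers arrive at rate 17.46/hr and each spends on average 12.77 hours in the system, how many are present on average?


Little's law: L = λ × W
= 17.46 × 12.77
= 222.96


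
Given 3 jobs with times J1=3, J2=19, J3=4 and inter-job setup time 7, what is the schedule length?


Makespan = Σ processing + (n-1) × setup
= (3 + 19 + 4) + (3-1)×7
= 26 + 14
= 40 time units


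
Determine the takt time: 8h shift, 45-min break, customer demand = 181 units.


Available = 8×60 - 45 = 435 min
Takt time = 435 / 181
= 2.40 min/unit


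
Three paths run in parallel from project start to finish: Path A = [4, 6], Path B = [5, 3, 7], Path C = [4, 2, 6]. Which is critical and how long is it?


Path A: 4 + 6 = 10
Path B: 5 + 3 + 7 = 15
Path C: 4 + 2 + 6 = 12
Critical path = longest = max(10, 15, 12)
= 15 (Path B)


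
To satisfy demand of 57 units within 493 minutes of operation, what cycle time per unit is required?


Cycle time = available time / demand
= 493 / 57
= 8.65 min/unit


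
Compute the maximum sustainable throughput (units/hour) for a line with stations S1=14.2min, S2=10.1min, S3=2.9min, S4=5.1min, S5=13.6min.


Bottleneck = longest station time
Station times: [14.2, 10.1, 2.9, 5.1, 13.6]
Max = 14.2 min
Rate = 60 / 14.2
= 4.23 units/hour (bottleneck: 14.2min)


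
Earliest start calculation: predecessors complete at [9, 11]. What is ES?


ES = max of all predecessor completion times
Predecessors: [9, 11]
ES = max(9, 11)
= 11


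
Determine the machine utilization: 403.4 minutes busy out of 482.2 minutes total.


Utilization = busy / total × 100
= 403.4 / 482.2 × 100
= 83.7%


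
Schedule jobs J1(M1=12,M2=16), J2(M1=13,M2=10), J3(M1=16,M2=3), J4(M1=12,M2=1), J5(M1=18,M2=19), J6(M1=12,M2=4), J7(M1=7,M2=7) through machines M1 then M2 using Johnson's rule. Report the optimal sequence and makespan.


Johnson's rule:
Group 1 (M1≤M2, sort by M1): ['J7', 'J1', 'J5']
Group 2 (M1>M2, sort desc M2): ['J2', 'J6', 'J3', 'J4']
Sequence: J7 → J1 → J5 → J2 → J6 → J3 → J4
Makespan calculation:
  J7: M1 done=7, M2 done=14
  J1: M1 done=19, M2 done=35
  J5: M1 done=37, M2 done=56
  J2: M1 done=50, M2 done=66
  J6: M1 done=62, M2 done=70
  J3: M1 done=78, M2 done=81
  J4: M1 done=90, M2 done=91
= Sequence: J7 → J1 → J5 → J2 → J6 → J3 → J4, Makespan: 91


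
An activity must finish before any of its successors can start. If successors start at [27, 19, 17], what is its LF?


LF = min of all successor start times
Successors start at: [27, 19, 17]
LF = min(27, 19, 17)
= 17


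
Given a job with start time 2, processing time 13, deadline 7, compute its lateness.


Completion = 2 + 13 = 15
Lateness = C - d = 15 - 7
= 8


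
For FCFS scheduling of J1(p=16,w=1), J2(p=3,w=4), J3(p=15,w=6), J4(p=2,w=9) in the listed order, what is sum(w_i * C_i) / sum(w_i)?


Completion times:
  J1: C=16, w×C=1×16=16
  J2: C=19, w×C=4×19=76
  J3: C=34, w×C=6×34=204
  J4: C=36, w×C=9×36=324
Sum w×C = 620
Sum w = 20
Weighted avg = 620/20
= 31.00


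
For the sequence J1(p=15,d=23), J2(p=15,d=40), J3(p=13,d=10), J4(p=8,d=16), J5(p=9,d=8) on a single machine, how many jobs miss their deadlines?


Completion vs due date:
  J1: C=15, d=23 → on time
  J2: C=30, d=40 → on time
  J3: C=43, d=10 → TARDY
  J4: C=51, d=16 → TARDY
  J5: C=60, d=8 → TARDY
Tardy jobs: J3, J4, J5
Count = 3


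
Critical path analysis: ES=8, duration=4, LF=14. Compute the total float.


EF = ES + duration = 8 + 4 = 12
LS = LF - duration = 14 - 4 = 10
Total Float = LF - EF = 14 - 12
(or LS - ES = 10 - 8)
= 2


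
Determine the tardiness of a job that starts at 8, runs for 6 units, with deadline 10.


Completion = start + processing = 8 + 6 = 14
Tardiness = max(0, C - d) = max(0, 14 - 10)
= max(0, 4)
= 4


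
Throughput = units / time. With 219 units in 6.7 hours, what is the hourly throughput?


Throughput = units / time
= 219 / 6.7
= 32.7 units/hour


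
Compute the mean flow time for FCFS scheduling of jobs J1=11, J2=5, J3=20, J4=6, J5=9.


Completion times:
  J1: completes at 11
  J2: completes at 16
  J3: completes at 36
  J4: completes at 42
  J5: completes at 51
Sum = 156
Average = 156/5
= 31.20


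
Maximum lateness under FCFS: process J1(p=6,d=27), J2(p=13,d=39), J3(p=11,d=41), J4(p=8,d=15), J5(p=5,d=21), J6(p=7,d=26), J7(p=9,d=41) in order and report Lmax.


Lateness per job (L = C - d):
  J1: C=6, d=27, L=-21
  J2: C=19, d=39, L=-20
  J3: C=30, d=41, L=-11
  J4: C=38, d=15, L=23
  J5: C=43, d=21, L=22
  J6: C=50, d=26, L=24
  J7: C=59, d=41, L=18
Lmax = max(-21, -20, -11, 23, 22, 24, 18)
= 24


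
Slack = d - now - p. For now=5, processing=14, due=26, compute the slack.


Slack = due - current_time - processing
= 26 - 5 - 14
= 7


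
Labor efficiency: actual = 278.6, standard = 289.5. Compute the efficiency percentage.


Efficiency = (actual / standard) × 100
= (278.6 / 289.5) × 100
= 96.2%


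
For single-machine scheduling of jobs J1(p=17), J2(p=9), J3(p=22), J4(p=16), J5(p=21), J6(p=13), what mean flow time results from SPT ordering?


SPT order: J2 → J6 → J4 → J1 → J5 → J3
Completion times:
  J2: C=9
  J6: C=22
  J4: C=38
  J1: C=55
  J5: C=76
  J3: C=98
Sum = 298, n = 6
Mean flow = 298/6
= 49.67


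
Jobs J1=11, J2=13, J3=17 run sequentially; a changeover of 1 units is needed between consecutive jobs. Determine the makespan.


Makespan = Σ processing + (n-1) × setup
= (11 + 13 + 17) + (3-1)×1
= 41 + 2
= 43 time units


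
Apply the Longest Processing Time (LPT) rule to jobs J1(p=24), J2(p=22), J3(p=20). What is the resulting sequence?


LPT: sort by longest processing time first
  J1: p=24
  J2: p=22
  J3: p=20
Order: J1 → J2 → J3


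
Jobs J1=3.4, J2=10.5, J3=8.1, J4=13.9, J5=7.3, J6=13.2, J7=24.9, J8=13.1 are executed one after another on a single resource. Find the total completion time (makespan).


Sequential makespan: sum all processing times
= 3.4 + 10.5 + 8.1 + 13.9 + 7.3 + 13.2 + 24.9 + 13.1
= 94.4 time units


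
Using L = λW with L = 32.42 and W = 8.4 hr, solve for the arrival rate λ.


Little's law: L = λW → λ = L / W
= 32.42 / 8.4
= 3.86 per hour


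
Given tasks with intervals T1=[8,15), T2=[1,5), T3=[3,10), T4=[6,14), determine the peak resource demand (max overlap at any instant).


Check each time point for overlaps:
  t=8: 3 tasks active (T1, T3, T4)
Max concurrent = 3


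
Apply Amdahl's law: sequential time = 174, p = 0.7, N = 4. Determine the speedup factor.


Amdahl's law: T_p = T × ((1-p) + p/N)
= 174 × ((1-0.7) + 0.7/4)
= 174 × (0.30 + 0.1750)
= 174 × 0.4750
= 82.65
Speedup = 174/82.65
= 2.11×


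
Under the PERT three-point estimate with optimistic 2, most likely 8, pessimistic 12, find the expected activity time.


te = (o + 4m + p) / 6
= (2 + 4×8 + 12) / 6
= (2 + 32 + 12) / 6
= 46 / 6
= 7.67


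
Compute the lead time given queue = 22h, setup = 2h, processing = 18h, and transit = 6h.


Lead time = queue + setup + processing + transit
= 22 + 2 + 18 + 6
= 48 hours


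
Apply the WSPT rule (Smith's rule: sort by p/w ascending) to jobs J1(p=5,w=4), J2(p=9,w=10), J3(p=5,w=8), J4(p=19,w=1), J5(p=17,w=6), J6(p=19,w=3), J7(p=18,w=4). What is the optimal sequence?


WSPT (Smith's rule): sort by p/w ascending
  J3: p/w = 5/8 = 0.625
  J2: p/w = 9/10 = 0.900
  J1: p/w = 5/4 = 1.250
  J5: p/w = 17/6 = 2.833
  J7: p/w = 18/4 = 4.500
  J6: p/w = 19/3 = 6.333
  J4: p/w = 19/1 = 19.000
Order: J3 → J2 → J1 → J5 → J7 → J6 → J4


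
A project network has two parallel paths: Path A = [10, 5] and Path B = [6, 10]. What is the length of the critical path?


Path A: 10 + 5 = 15
Path B: 6 + 10 = 16
Critical path = longest = max(15, 16)
= 16 (Path B)


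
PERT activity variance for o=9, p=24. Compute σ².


σ² = ((p - o) / 6)² = (p - o)² / 36
= (24 - 9)² / 36
= 15² / 36
= 225 / 36
= 6.2500


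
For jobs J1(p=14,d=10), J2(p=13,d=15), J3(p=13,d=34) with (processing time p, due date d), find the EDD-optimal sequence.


EDD: sort by earliest due date
  J1: d=10, p=14
  J2: d=15, p=13
  J3: d=34, p=13
Order: J1 → J2 → J3


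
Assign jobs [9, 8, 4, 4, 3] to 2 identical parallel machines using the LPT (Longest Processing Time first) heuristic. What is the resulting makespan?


Jobs (LPT sorted): [9, 8, 4, 4, 3]
Machines: 2
  J=9 → Machine 1 (load: 0+9=9)
  J=8 → Machine 2 (load: 0+8=8)
  J=4 → Machine 2 (load: 8+4=12)
  J=4 → Machine 1 (load: 9+4=13)
  J=3 → Machine 2 (load: 12+3=15)
Machine loads: [13, 15]
Makespan = max = 15 time units


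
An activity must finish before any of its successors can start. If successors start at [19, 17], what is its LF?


LF = min of all successor start times
Successors start at: [19, 17]
LF = min(19, 17)
= 17


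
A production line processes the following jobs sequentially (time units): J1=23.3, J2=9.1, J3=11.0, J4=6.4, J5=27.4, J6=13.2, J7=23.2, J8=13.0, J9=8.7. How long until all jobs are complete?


Sequential makespan: sum all processing times
= 23.3 + 9.1 + 11.0 + 6.4 + 27.4 + 13.2 + 23.2 + 13.0 + 8.7
= 135.3 time units


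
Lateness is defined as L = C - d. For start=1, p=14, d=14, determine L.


Completion = 1 + 14 = 15
Lateness = C - d = 15 - 14
= 1


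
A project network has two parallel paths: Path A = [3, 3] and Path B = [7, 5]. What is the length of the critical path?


Path A: 3 + 3 = 6
Path B: 7 + 5 = 12
Critical path = longest = max(6, 12)
= 12 (Path B)


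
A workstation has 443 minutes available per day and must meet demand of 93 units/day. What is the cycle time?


Cycle time = available time / demand
= 443 / 93
= 4.76 min/unit


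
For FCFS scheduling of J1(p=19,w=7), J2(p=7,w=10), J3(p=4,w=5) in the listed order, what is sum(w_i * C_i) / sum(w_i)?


Completion times:
  J1: C=19, w×C=7×19=133
  J2: C=26, w×C=10×26=260
  J3: C=30, w×C=5×30=150
Sum w×C = 543
Sum w = 22
Weighted avg = 543/22
= 24.68


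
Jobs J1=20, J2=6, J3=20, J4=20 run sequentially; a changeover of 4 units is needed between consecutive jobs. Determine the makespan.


Makespan = Σ processing + (n-1) × setup
= (20 + 6 + 20 + 20) + (4-1)×4
= 66 + 12
= 78 time units


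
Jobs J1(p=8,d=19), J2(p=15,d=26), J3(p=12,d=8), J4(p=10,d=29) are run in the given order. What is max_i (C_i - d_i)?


Lateness per job (L = C - d):
  J1: C=8, d=19, L=-11
  J2: C=23, d=26, L=-3
  J3: C=35, d=8, L=27
  J4: C=45, d=29, L=16
Lmax = max(-11, -3, 27, 16)
= 27
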